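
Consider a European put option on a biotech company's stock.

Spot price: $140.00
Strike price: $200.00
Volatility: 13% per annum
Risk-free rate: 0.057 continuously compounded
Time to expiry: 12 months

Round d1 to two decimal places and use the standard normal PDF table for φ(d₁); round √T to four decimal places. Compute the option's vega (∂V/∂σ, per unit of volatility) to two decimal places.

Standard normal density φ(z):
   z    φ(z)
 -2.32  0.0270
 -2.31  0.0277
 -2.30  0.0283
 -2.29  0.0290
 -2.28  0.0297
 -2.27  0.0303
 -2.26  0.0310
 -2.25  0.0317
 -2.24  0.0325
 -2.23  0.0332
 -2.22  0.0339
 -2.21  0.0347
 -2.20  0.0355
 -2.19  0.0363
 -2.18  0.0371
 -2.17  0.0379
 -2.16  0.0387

4.55

T = 1;  σ√T = 0.1300
ln(S/K) + (r + σ²/2)T = ln(140/200) + (0.057 + 0.13²/2)·1 = -0.3567 + 0.0655 = -0.2912
d₁ = -0.2912 / 0.1300 = -2.2402 → -2.24
√T = √1 = 1.0000
φ(d₁) = φ(-2.24) = 0.0325
vega = S·φ(d₁)·√T = 140·0.0325·1.0000 = 4.5500
(Vega is the same for a European call and put with the same parameters.)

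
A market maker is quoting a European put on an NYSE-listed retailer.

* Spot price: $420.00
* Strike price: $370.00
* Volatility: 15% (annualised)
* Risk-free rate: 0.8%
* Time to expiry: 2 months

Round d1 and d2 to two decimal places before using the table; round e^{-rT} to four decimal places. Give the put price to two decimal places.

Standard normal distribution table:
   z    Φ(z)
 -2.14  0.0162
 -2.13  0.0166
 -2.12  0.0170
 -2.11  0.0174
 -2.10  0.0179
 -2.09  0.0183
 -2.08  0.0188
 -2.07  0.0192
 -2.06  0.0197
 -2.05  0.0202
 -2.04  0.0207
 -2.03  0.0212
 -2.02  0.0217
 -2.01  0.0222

T = 0.1667;  σ√T = 0.0612
ln(S/K) + (r + σ²/2)T = ln(420/370) + (0.008 + 0.15²/2)·0.1667 = 0.1268 + 0.0032 = 0.1300
d₁ = 0.1300 / 0.0612 = 2.1222 ≈ 2.12
d₂ = d₁ − σ√T = 2.1222 − 0.0612 = 2.0610 ≈ 2.06
exp(−rT) = exp(−0.008·0.1667) = 0.9987
N(−d₂) = N(-2.06) = 0.0197;  N(−d₁) = N(-2.12) = 0.0170
P = 370·0.9987·0.0197 − 420·0.0170 = 7.2795 − 7.1400 = 0.1395

$0.14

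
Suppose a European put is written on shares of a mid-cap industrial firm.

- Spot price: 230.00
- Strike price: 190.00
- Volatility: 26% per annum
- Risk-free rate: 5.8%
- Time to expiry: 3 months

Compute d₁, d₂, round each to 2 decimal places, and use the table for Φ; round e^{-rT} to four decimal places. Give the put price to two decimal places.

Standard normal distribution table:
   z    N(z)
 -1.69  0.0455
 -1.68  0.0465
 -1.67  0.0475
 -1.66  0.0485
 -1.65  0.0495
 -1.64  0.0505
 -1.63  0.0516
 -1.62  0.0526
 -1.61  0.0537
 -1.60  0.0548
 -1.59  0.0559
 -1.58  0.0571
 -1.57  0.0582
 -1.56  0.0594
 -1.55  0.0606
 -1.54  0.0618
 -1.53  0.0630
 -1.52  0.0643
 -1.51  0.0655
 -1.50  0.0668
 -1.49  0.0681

σ√T = 0.26·√0.25 = 0.1300
d₁ = [ln(230/190) + (0.058 + 0.26²/2)·0.25] / 0.1300 = [0.1911 + 0.0230] / 0.1300 = 1.6462 ≈ 1.65
d₂ = d₁ − σ√T = 1.6462 − 0.1300 = 1.5162 ≈ 1.52
exp(−rT) = exp(−0.058·0.25) = 0.9856
P = 190·0.9856·N(-1.52) − 230·N(-1.65) = 190·0.9856·0.0643 − 230·0.0495 = 12.0411 − 11.3850 = 0.6561

0.66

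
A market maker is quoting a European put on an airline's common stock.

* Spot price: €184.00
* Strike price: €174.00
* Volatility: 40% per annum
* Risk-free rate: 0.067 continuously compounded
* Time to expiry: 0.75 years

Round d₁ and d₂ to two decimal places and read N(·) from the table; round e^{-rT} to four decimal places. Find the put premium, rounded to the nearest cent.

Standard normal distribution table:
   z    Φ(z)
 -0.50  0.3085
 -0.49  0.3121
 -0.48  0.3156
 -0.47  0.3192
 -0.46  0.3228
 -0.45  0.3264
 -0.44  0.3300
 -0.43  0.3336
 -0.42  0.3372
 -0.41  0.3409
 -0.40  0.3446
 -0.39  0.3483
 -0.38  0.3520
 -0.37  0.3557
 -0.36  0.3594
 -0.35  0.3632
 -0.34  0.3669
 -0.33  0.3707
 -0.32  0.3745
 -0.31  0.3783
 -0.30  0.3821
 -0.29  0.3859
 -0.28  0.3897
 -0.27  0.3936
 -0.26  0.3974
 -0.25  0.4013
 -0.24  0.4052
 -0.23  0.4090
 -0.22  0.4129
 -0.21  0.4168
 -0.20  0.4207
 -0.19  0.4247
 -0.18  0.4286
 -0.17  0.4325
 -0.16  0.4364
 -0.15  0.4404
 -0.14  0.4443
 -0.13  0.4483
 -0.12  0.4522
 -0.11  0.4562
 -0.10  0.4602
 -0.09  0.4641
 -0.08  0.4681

T = 0.75;  σ√T = 0.3464
ln(S/K) + (r + σ²/2)T = ln(184/174) + (0.067 + 0.4²/2)·0.75 = 0.0559 + 0.1103 = 0.1661
d₁ = 0.1661 / 0.3464 = 0.4796 ≈ 0.48
d₂ = d₁ − σ√T = 0.4796 − 0.3464 = 0.1332 ≈ 0.13
e^(−rT) = e^(−0.067·0.75) = 0.9510
P = 174·0.9510·N(-0.13) − 184·N(-0.48) = 174·0.9510·0.4483 − 184·0.3156 = 74.1820 − 58.0704 = 16.1116

€16.11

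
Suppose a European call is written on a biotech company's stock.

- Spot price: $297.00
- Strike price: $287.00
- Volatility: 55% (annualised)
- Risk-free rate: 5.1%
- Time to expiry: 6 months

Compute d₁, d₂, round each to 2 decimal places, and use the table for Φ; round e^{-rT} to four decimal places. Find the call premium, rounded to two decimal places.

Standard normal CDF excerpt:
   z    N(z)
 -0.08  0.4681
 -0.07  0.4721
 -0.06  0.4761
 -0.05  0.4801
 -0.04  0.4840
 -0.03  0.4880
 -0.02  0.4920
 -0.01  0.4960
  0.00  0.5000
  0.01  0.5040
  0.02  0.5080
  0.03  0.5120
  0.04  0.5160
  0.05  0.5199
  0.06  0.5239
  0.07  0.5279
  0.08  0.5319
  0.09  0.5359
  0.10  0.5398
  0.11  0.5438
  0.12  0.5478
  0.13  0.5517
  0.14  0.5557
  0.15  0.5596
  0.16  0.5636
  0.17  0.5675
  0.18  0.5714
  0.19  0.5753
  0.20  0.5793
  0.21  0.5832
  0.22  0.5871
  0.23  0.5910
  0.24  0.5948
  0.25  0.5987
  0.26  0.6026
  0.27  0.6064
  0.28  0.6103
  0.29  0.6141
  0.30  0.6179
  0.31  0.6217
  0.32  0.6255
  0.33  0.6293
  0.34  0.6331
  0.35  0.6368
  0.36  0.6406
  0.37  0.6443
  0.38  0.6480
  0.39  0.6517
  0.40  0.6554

σ√T = 0.55·√0.5 = 0.3889
d₁ = [ln(297/287) + (0.051 + ½·0.55²)·0.5] / (σ√T) = (0.0342 + 0.1011) / 0.3889 = 0.3481 ≈ 0.35
d₂ = 0.3481 − 0.3889 = -0.0408 ≈ -0.04
exp(−rT) = exp(−0.051·0.5) = 0.9748
N(d₁) = N(0.35) = 0.6368;  N(d₂) = N(-0.04) = 0.4840
C = 297·0.6368 − 287·0.9748·0.4840 = 189.1296 − 135.4075 = 53.7221

$53.72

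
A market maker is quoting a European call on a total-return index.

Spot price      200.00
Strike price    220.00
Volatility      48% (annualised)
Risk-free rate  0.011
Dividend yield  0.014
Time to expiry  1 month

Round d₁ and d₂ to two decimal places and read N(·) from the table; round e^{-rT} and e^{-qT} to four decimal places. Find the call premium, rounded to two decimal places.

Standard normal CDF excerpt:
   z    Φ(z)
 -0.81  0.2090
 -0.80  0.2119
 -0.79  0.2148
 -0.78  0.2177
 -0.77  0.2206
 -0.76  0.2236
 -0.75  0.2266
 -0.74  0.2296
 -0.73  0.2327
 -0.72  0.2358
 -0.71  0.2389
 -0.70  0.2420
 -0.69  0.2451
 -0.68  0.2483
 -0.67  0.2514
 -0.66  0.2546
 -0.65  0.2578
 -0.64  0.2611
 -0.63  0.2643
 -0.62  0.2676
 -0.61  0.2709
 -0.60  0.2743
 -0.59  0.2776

4.31

T = 0.08333;  σ√T = 0.1386
d₁ = [ln(200/220) + (0.011 − 0.014 + 0.48²/2)·0.08333] / 0.1386 = [-0.0953 + 0.0093] / 0.1386 = -0.6204 which rounds to -0.62
d₂ = d₁ − σ√T = -0.6204 − 0.1386 = -0.7589 which rounds to -0.76
exp(−qT) = exp(−0.014·0.08333) = 0.9988;  exp(−rT) = exp(−0.011·0.08333) = 0.9991
N(d₁) = N(-0.62) = 0.2676;  N(d₂) = N(-0.76) = 0.2236
C = 200·0.9988·0.2676 − 220·0.9991·0.2236 = 53.4558 − 49.1477 = 4.3080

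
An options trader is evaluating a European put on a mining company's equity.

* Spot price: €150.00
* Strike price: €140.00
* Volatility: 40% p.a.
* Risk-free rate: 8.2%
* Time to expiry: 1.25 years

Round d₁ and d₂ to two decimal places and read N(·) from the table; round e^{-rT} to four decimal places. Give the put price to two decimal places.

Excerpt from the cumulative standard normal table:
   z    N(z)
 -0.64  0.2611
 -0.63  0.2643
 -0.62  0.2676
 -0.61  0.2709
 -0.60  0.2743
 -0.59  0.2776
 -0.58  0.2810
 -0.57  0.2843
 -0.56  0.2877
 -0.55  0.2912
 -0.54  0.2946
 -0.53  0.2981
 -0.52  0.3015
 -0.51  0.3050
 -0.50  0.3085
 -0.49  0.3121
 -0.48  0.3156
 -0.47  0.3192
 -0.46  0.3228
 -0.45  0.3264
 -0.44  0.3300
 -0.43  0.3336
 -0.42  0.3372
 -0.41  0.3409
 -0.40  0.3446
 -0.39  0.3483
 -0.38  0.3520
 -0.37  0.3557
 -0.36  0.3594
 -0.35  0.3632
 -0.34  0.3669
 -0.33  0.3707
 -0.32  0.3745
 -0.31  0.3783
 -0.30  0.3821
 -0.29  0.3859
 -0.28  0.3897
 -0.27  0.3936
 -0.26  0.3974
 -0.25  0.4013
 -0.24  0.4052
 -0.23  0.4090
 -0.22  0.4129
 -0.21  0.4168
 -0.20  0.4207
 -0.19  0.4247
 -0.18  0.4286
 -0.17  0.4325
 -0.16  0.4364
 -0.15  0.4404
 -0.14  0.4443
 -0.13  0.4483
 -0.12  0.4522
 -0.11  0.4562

T = 1.25;  σ√T = 0.4472
d₁ = [ln(150/140) + (0.082 + 0.4²/2)·1.25] / 0.4472 = [0.0690 + 0.2025] / 0.4472 = 0.6071 which rounds to 0.61
d₂ = d₁ − σ√T = 0.6071 − 0.4472 = 0.1599 which rounds to 0.16
e^(−rT) = e^(−0.082·1.25) = 0.9026
N(−d₂) = N(-0.16) = 0.4364;  N(−d₁) = N(-0.61) = 0.2709
P = 140·0.9026·0.4364 − 150·0.2709 = 55.1452 − 40.6350 = 14.5102

€14.51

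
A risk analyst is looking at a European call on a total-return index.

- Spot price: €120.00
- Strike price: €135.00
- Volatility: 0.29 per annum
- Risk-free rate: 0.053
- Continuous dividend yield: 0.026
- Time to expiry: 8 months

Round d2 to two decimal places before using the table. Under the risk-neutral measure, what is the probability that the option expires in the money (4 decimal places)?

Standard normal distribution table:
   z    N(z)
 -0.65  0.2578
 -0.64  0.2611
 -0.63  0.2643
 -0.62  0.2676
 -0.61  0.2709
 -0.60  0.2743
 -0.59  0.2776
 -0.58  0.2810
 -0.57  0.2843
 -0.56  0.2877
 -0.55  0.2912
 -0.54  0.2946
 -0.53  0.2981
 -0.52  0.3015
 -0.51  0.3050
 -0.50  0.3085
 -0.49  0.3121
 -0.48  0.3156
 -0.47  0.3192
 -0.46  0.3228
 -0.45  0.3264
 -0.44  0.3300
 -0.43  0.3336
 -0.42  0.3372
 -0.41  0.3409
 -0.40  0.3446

σ√T = 0.29 × 0.8165 = 0.2368
d₁ = [ln(120/135) + (0.053 − 0.026 + 0.29²/2)·0.6667] / 0.2368 = [-0.1178 + 0.0460] / 0.2368 = -0.3030 ⇒ -0.30
d₂ = d₁ − σ√T = -0.3030 − 0.2368 = -0.5398 ⇒ -0.54
Pr(exercise) under Q = N(d₂) = 0.2946

0.2946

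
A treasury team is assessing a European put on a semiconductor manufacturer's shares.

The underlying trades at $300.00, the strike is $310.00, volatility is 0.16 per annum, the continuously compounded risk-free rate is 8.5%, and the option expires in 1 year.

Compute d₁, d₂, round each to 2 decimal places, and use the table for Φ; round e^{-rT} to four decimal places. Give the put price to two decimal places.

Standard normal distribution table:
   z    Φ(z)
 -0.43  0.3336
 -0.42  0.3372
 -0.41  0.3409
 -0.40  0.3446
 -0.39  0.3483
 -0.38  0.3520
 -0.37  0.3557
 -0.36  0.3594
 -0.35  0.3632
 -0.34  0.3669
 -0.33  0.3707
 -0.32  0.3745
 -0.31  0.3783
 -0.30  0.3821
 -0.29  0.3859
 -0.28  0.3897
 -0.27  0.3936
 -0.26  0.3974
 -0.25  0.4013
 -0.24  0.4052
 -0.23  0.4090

$11.99

σ√T = 0.16 × 1.0000 = 0.1600
ln(S/K) + (r + σ²/2)T = ln(300/310) + (0.085 + 0.16²/2)·1 = -0.0328 + 0.0978 = 0.0650
d₁ = 0.0650 / 0.1600 = 0.4063 → 0.41
d₂ = d₁ − σ√T = 0.4063 − 0.1600 = 0.2463 → 0.25
exp(−rT) = exp(−0.085·1) = 0.9185
N(−d₂) = N(-0.25) = 0.4013;  N(−d₁) = N(-0.41) = 0.3409
P = 310·0.9185·0.4013 − 300·0.3409 = 114.2642 − 102.2700 = 11.9942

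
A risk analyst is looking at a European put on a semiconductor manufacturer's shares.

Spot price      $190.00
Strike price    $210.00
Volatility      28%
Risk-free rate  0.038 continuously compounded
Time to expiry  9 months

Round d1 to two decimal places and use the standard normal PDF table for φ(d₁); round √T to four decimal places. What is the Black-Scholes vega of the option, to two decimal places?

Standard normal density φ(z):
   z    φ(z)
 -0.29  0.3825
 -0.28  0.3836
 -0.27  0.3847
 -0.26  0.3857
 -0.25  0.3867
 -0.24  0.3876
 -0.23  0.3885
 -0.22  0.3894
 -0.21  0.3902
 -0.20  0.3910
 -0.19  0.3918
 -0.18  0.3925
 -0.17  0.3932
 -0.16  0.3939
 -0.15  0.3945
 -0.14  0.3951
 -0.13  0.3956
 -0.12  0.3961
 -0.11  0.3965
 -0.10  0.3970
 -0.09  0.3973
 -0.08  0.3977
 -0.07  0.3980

64.70

σ√T = 0.28·√0.75 = 0.2425
ln(S/K) + (r + σ²/2)T = ln(190/210) + (0.038 + 0.28²/2)·0.75 = -0.1001 + 0.0579 = -0.0422
d₁ = -0.0422 / 0.2425 = -0.1740 → -0.17
√T = √0.75 = 0.8660
φ(d₁) = φ(-0.17) = 0.3932
vega = S·φ(d₁)·√T = 190·0.3932·0.8660 = 64.6971
(Call and put vega coincide under Black-Scholes.)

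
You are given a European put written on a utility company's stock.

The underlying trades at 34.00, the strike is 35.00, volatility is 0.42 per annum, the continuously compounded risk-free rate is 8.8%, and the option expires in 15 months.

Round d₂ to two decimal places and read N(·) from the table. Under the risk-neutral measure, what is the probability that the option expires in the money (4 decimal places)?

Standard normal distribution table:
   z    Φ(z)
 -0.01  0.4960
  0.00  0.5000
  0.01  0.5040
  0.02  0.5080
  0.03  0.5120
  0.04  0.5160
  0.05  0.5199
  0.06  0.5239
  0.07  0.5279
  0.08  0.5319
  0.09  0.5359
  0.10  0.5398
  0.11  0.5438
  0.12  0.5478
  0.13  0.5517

0.5239

σ√T = 0.42 × 1.1180 = 0.4696
d₁ = [ln(34/35) + (0.088 + 0.42²/2)·1.25] / 0.4696 = [-0.0290 + 0.2202] / 0.4696 = 0.4073 ⇒ 0.41
d₂ = d₁ − σ√T = 0.4073 − 0.4696 = -0.0623 ⇒ -0.06
Risk-neutral Pr[S_T < K] = N(−d₂) = N(0.06) = 0.5239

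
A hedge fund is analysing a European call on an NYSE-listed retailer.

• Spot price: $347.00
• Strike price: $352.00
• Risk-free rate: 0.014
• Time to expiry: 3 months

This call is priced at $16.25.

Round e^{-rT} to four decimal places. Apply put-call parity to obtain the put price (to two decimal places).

exp(−rT) = exp(−0.014·0.25) = 0.9965
Put-call parity: C − P = S − K·e^(−rT) = 347 − 352·0.9965 = 347 − 350.7680 = -3.7680
P = C − (C − P) = 16.25 − (-3.7680) = 20.0180

$20.02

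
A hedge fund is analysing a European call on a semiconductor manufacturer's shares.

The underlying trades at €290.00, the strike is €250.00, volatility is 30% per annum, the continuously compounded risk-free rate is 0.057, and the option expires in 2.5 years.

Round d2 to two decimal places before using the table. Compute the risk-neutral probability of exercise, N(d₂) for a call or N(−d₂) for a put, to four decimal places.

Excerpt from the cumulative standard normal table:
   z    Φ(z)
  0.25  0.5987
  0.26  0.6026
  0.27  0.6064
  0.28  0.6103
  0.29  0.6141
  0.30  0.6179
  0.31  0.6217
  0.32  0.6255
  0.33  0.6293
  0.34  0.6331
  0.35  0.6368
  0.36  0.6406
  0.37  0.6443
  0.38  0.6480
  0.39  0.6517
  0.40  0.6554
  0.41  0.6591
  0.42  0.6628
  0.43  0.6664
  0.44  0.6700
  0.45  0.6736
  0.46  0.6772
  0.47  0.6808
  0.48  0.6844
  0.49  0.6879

σ√T = 0.3·√2.5 = 0.4743
d₁ = [ln(290/250) + (0.057 + ½·0.3²)·2.5] / (σ√T) = (0.1484 + 0.2550) / 0.4743 = 0.8505 ⇒ 0.85
d₂ = 0.8505 − 0.4743 = 0.3761 ⇒ 0.38
Risk-neutral Pr[S_T > K] = N(d₂) = N(0.38) = 0.6480

0.6480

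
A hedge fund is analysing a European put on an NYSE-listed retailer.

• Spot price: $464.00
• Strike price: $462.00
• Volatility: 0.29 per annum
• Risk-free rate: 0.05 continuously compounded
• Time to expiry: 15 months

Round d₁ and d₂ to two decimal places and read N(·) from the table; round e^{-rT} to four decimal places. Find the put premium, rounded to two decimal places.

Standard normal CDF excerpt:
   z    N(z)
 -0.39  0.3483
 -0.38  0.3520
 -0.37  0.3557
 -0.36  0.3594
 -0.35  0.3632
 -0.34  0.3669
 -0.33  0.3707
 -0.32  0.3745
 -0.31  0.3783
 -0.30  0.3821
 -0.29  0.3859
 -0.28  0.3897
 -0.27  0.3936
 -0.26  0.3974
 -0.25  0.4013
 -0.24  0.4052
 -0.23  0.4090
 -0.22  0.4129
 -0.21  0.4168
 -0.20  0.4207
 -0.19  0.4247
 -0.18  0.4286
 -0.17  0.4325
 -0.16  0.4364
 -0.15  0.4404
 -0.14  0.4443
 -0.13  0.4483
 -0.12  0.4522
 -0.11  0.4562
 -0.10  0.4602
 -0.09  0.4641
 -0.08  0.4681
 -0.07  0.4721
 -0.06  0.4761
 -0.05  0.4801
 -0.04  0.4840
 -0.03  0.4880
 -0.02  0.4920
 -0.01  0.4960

T = 1.25;  σ√T = 0.3242
ln(S/K) + (r + σ²/2)T = ln(464/462) + (0.05 + 0.29²/2)·1.25 = 0.0043 + 0.1151 = 0.1194
d₁ = 0.1194 / 0.3242 = 0.3682 ≈ 0.37
d₂ = d₁ − σ√T = 0.3682 − 0.3242 = 0.0440 ≈ 0.04
exp(−rT) = exp(−0.05·1.25) = 0.9394
P = 462·0.9394·N(-0.04) − 464·N(-0.37) = 462·0.9394·0.4840 − 464·0.3557 = 210.0574 − 165.0448 = 45.0126

$45.01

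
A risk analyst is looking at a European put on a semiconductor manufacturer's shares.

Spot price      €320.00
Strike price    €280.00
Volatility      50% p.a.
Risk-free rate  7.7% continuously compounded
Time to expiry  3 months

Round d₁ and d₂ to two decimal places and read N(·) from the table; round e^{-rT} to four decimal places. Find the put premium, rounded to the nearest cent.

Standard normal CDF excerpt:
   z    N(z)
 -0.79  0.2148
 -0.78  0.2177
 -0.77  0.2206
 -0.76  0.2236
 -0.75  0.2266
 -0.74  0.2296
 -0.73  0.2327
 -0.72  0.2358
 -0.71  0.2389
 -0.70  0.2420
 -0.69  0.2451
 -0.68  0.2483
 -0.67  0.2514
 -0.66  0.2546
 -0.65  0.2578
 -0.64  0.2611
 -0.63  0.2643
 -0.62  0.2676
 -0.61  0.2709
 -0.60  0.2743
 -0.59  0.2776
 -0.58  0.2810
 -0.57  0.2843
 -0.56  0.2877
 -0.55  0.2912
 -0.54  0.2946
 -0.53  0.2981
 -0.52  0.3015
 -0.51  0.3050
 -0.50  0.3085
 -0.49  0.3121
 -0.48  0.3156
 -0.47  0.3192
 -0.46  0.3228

T = 0.25;  σ√T = 0.2500
d₁ = [ln(320/280) + (0.077 + ½·0.5²)·0.25] / (σ√T) = (0.1335 + 0.0505) / 0.2500 = 0.7361 → 0.74
d₂ = 0.7361 − 0.2500 = 0.4861 → 0.49
e^(−rT) = e^(−0.077·0.25) = 0.9809
N(−d₂) = N(-0.49) = 0.3121;  N(−d₁) = N(-0.74) = 0.2296
P = 280·0.9809·0.3121 − 320·0.2296 = 85.7189 − 73.4720 = 12.2469

€12.25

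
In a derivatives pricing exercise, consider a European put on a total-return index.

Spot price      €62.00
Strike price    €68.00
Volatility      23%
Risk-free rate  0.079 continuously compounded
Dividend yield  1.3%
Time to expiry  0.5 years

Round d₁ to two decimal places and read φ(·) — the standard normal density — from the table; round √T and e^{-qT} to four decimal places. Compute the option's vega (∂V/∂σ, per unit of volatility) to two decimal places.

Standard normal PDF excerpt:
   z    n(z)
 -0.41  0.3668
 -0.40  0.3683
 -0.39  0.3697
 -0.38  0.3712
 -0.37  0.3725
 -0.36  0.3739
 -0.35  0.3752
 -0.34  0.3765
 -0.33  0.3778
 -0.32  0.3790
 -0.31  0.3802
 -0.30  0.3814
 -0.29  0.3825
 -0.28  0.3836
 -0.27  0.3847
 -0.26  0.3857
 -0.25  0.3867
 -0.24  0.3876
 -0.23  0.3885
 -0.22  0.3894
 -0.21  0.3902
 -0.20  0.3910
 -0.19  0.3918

σ√T = 0.23·√0.5 = 0.1626
d₁ = [ln(62/68) + (0.079 − 0.013 + 0.23²/2)·0.5] / 0.1626 = [-0.0924 + 0.0462] / 0.1626 = -0.2838 ≈ -0.28
√T = √0.5 = 0.7071
φ(d₁) = φ(-0.28) = 0.3836
exp(−qT) = exp(−0.013·0.5) = 0.9935
vega = S·exp(−qT)·φ(d₁)·√T = 62·0.9935·0.3836·0.7071 = 16.7078

16.71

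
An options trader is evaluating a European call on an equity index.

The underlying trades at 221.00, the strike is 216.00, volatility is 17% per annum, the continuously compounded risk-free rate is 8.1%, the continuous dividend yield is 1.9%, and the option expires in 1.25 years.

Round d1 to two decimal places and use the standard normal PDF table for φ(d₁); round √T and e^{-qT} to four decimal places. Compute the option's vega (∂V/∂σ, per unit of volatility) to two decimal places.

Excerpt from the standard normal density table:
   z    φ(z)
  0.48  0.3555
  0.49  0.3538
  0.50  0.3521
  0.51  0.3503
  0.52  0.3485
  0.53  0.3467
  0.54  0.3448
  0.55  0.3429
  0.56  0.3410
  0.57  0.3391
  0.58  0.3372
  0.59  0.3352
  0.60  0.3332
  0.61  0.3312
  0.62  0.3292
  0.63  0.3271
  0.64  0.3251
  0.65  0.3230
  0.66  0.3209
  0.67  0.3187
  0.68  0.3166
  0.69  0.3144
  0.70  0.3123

σ√T = 0.17 × 1.1180 = 0.1901
d₁ = [ln(221/216) + (0.081 − 0.019 + 0.17²/2)·1.25] / 0.1901 = [0.0229 + 0.0956] / 0.1901 = 0.6232 which rounds to 0.62
√T = √1.25 = 1.1180
φ(d₁) = φ(0.62) = 0.3292
exp(−qT) = exp(−0.019·1.25) = 0.9765
vega = S·exp(−qT)·φ(d₁)·√T = 221·0.9765·0.3292·1.1180 = 79.4266

79.43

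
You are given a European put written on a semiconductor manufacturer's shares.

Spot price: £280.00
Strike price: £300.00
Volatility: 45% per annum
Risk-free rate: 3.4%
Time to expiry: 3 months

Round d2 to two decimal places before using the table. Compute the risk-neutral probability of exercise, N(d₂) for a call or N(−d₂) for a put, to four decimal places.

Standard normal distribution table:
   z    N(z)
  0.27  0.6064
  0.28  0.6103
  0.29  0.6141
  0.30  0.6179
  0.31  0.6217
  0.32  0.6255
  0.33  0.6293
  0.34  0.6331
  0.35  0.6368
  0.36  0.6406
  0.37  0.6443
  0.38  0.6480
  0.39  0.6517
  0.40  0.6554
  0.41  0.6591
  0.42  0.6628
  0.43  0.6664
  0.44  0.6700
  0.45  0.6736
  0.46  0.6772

σ√T = 0.45·√0.25 = 0.2250
d₁ = [ln(280/300) + (0.034 + 0.45²/2)·0.25] / 0.2250 = [-0.0690 + 0.0338] / 0.2250 = -0.1564 which rounds to -0.16
d₂ = d₁ − σ√T = -0.1564 − 0.2250 = -0.3814 which rounds to -0.38
Pr(exercise) under Q = N(−d₂) = N(0.38) = 0.6480

0.6480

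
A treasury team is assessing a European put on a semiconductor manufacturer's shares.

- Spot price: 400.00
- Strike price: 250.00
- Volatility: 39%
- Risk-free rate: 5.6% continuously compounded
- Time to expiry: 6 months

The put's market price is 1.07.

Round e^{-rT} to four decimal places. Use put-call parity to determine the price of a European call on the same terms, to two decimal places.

157.97

e^(−rT) = e^(−0.056·0.5) = 0.9724
Put-call parity: C − P = S − K·e^(−rT) = 400 − 250·0.9724 = 400 − 243.1000 = 156.9000
C = P + (C − P) = 1.07 + (156.9000) = 157.9700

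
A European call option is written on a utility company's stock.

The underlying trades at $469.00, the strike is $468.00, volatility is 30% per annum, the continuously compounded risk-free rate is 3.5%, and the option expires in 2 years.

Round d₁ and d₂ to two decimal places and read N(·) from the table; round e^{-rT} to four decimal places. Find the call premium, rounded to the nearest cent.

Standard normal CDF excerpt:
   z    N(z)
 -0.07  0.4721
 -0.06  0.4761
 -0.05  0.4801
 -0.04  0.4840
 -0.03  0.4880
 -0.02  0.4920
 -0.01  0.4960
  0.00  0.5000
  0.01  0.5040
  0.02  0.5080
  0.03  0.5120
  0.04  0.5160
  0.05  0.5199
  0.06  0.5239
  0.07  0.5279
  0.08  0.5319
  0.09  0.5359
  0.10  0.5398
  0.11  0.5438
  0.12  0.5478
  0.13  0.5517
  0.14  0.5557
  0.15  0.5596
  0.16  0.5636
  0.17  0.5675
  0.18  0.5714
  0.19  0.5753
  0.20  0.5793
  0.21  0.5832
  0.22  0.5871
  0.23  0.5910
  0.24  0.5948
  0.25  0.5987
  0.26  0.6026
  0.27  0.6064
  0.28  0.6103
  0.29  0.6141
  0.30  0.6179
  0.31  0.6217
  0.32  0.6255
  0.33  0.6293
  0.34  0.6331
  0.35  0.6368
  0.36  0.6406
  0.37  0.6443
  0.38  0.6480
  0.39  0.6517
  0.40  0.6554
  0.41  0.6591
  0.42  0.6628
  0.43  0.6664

$92.71

σ√T = 0.3·√2 = 0.4243
d₁ = [ln(469/468) + (0.035 + ½·0.3²)·2] / (σ√T) = (0.0021 + 0.1600) / 0.4243 = 0.3822 → 0.38
d₂ = 0.3822 − 0.4243 = -0.0421 → -0.04
e^(−rT) = e^(−0.035·2) = 0.9324
N(d₁) = N(0.38) = 0.6480;  N(d₂) = N(-0.04) = 0.4840
C = 469·0.6480 − 468·0.9324·0.4840 = 303.9120 − 211.1998 = 92.7122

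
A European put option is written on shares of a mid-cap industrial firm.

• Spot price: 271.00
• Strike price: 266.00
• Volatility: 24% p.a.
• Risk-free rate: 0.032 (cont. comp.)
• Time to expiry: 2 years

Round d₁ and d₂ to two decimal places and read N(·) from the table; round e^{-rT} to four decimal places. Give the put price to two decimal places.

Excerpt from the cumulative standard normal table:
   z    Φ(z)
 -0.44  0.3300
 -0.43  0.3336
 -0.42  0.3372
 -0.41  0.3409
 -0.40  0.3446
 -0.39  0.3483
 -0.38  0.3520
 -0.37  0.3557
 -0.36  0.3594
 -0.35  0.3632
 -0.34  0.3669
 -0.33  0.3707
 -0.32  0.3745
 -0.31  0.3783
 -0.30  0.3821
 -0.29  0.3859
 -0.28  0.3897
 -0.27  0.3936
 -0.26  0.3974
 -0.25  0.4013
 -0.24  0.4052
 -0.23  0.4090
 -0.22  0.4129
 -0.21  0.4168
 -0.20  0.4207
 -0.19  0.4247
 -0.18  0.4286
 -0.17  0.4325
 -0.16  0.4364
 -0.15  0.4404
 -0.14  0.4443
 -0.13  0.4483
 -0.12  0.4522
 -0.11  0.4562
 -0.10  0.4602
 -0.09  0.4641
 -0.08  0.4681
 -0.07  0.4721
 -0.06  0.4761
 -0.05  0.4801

25.41

σ√T = 0.24·√2 = 0.3394
d₁ = [ln(271/266) + (0.032 + 0.24²/2)·2] / 0.3394 = [0.0186 + 0.1216] / 0.3394 = 0.4131 ⇒ 0.41
d₂ = d₁ − σ√T = 0.4131 − 0.3394 = 0.0737 ⇒ 0.07
exp(−rT) = exp(−0.032·2) = 0.9380
N(−d₂) = N(-0.07) = 0.4721;  N(−d₁) = N(-0.41) = 0.3409
P = 266·0.9380·0.4721 − 271·0.3409 = 117.7927 − 92.3839 = 25.4088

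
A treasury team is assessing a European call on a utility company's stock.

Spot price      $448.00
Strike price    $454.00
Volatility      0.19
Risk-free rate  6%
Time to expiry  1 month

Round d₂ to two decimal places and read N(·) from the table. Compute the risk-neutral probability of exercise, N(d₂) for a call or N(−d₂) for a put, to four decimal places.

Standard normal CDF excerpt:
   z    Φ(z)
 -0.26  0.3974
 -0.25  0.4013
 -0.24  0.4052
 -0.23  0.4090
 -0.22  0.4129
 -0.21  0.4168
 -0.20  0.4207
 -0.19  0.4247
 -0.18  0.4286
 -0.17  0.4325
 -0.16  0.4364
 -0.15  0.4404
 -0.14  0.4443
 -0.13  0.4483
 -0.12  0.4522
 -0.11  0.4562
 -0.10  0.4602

σ√T = 0.19 × 0.2887 = 0.0548
d₁ = [ln(448/454) + (0.06 + 0.19²/2)·0.08333] / 0.0548 = [-0.0133 + 0.0065] / 0.0548 = -0.1240 ≈ -0.12
d₂ = d₁ − σ√T = -0.1240 − 0.0548 = -0.1788 ≈ -0.18
Risk-neutral Pr[S_T > K] = N(d₂) = N(-0.18) = 0.4286

0.4286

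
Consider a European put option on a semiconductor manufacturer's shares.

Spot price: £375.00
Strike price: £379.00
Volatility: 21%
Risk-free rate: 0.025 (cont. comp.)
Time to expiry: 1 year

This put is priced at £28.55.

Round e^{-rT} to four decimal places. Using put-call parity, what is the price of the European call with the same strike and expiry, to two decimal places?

exp(−rT) = exp(−0.025·1) = 0.9753
Put-call parity: C − P = S − K·e^(−rT) = 375 − 379·0.9753 = 375 − 369.6387 = 5.3613
C = P + (C − P) = 28.55 + (5.3613) = 33.9113

£33.91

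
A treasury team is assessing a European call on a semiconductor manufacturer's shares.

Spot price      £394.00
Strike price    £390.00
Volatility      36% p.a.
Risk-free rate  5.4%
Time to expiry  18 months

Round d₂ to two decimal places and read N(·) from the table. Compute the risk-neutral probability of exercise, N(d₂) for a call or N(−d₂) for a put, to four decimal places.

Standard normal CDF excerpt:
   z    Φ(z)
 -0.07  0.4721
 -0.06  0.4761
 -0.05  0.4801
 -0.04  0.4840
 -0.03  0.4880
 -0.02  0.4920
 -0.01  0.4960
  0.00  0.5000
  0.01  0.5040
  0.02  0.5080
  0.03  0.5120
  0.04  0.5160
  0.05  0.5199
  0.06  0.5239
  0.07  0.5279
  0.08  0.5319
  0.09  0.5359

σ√T = 0.36·√1.5 = 0.4409
d₁ = [ln(394/390) + (0.054 + 0.36²/2)·1.5] / 0.4409 = [0.0102 + 0.1782] / 0.4409 = 0.4273 → 0.43
d₂ = d₁ − σ√T = 0.4273 − 0.4409 = -0.0136 → -0.01
Pr(exercise) under Q = N(d₂) = 0.4960

0.4960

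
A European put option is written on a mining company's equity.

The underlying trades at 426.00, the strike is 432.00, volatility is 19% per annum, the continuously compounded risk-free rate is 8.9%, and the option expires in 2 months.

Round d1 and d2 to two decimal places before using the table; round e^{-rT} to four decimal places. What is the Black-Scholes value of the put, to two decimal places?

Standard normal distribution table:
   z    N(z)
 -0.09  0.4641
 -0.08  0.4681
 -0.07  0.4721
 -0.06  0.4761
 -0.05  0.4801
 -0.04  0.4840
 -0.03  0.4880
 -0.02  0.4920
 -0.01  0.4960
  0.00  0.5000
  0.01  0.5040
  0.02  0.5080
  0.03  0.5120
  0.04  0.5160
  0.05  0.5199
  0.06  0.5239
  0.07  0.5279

13.41

σ√T = 0.19 × 0.4082 = 0.0776
ln(S/K) + (r + σ²/2)T = ln(426/432) + (0.089 + 0.19²/2)·0.1667 = -0.0140 + 0.0178 = 0.0039
d₁ = 0.0039 / 0.0776 = 0.0497 ≈ 0.05
d₂ = d₁ − σ√T = 0.0497 − 0.0776 = -0.0279 ≈ -0.03
e^(−rT) = e^(−0.089·0.1667) = 0.9853
N(−d₂) = N(0.03) = 0.5120;  N(−d₁) = N(-0.05) = 0.4801
P = 432·0.9853·0.5120 − 426·0.4801 = 217.9326 − 204.5226 = 13.4100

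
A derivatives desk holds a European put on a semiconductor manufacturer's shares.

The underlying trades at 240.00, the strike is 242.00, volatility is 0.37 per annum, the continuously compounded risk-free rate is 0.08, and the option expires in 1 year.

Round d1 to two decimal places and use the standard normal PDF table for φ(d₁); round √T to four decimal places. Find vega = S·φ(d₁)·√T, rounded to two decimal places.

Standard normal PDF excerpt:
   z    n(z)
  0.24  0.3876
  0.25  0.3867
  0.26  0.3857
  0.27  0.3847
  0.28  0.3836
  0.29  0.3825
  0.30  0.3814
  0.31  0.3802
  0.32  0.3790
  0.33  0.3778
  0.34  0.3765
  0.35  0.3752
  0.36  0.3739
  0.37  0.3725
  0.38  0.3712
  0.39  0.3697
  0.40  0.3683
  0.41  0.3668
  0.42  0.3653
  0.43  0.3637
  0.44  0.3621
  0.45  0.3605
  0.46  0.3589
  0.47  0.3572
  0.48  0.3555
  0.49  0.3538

σ√T = 0.37 × 1.0000 = 0.3700
d₁ = [ln(240/242) + (0.08 + 0.37²/2)·1] / 0.3700 = [-0.0083 + 0.1484] / 0.3700 = 0.3788 → 0.38
√T = √1 = 1.0000
φ(d₁) = φ(0.38) = 0.3712
vega = S·φ(d₁)·√T = 240·0.3712·1.0000 = 89.0880

89.09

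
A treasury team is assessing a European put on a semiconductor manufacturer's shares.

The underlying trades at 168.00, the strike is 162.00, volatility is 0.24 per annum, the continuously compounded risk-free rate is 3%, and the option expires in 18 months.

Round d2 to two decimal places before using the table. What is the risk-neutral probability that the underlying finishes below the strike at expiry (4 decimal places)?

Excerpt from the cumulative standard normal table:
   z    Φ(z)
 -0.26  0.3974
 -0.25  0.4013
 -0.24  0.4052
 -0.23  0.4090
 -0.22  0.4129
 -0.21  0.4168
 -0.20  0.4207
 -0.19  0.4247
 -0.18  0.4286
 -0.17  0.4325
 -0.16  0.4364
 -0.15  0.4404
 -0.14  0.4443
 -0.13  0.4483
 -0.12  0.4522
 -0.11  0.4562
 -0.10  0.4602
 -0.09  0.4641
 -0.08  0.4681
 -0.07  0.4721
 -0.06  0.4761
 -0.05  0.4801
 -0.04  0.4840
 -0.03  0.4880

0.4483

T = 1.5;  σ√T = 0.2939
ln(S/K) + (r + σ²/2)T = ln(168/162) + (0.03 + 0.24²/2)·1.5 = 0.0364 + 0.0882 = 0.1246
d₁ = 0.1246 / 0.2939 = 0.4238 → 0.42
d₂ = d₁ − σ√T = 0.4238 − 0.2939 = 0.1298 → 0.13
Pr(exercise) under Q = N(−d₂) = N(-0.13) = 0.4483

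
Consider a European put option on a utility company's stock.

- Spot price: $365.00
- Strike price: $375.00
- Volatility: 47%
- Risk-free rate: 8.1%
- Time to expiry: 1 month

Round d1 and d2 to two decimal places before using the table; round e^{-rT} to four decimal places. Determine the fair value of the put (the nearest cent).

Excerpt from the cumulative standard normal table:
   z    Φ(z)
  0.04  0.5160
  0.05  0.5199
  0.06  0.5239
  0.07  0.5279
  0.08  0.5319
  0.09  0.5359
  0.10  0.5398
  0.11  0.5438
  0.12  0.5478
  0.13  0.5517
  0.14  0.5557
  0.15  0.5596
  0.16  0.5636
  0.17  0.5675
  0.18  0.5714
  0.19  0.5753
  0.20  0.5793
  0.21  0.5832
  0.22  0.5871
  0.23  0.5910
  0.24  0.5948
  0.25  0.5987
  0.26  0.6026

$24.54

σ√T = 0.47·√0.08333 = 0.1357
d₁ = [ln(365/375) + (0.081 + 0.47²/2)·0.08333] / 0.1357 = [-0.0270 + 0.0160] / 0.1357 = -0.0816 which rounds to -0.08
d₂ = d₁ − σ√T = -0.0816 − 0.1357 = -0.2173 which rounds to -0.22
e^(−rT) = e^(−0.081·0.08333) = 0.9933
N(−d₂) = N(0.22) = 0.5871;  N(−d₁) = N(0.08) = 0.5319
P = 375·0.9933·0.5871 − 365·0.5319 = 218.6874 − 194.1435 = 24.5439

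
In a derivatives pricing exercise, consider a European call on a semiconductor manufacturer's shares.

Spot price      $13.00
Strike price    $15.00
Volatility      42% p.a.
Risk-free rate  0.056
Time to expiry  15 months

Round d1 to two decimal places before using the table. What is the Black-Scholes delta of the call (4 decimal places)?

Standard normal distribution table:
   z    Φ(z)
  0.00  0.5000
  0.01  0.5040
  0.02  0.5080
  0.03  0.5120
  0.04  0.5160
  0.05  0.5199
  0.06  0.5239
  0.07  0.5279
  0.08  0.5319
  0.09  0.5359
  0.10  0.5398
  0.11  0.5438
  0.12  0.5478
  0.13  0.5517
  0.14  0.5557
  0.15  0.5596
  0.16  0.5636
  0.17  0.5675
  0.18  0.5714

σ√T = 0.42 × 1.1180 = 0.4696
d₁ = [ln(13/15) + (0.056 + 0.42²/2)·1.25] / 0.4696 = [-0.1431 + 0.1802] / 0.4696 = 0.0791 → 0.08
N(d₁) = N(0.08) = 0.5319
Δ_call = N(d₁) = 0.5319

0.5319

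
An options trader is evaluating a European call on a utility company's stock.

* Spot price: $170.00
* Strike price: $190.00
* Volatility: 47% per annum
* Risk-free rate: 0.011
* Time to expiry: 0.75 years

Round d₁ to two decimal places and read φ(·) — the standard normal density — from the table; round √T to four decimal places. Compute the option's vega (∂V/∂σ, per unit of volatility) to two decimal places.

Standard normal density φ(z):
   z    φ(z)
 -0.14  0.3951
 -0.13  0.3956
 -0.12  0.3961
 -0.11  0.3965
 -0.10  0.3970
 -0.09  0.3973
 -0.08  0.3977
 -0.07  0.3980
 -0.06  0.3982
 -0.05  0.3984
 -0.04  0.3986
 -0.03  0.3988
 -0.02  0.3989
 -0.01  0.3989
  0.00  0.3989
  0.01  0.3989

σ√T = 0.47 × 0.8660 = 0.4070
d₁ = [ln(170/190) + (0.011 + ½·0.47²)·0.75] / (σ√T) = (-0.1112 + 0.0911) / 0.4070 = -0.0495 → -0.05
√T = √0.75 = 0.8660
φ(d₁) = φ(-0.05) = 0.3984
vega = S·φ(d₁)·√T = 170·0.3984·0.8660 = 58.6524

58.65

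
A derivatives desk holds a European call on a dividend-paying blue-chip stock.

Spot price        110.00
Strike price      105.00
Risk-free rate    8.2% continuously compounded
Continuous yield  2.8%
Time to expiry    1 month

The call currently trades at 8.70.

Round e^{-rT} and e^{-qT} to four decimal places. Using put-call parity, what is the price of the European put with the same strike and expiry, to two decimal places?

3.24

exp(−qT) = exp(−0.028·0.08333) = 0.9977;  exp(−rT) = exp(−0.082·0.08333) = 0.9932
Put-call parity: C − P = S·e^(−qT) − K·e^(−rT) = 110·0.9977 − 105·0.9932 = 109.7470 − 104.2860 = 5.4610
P = C − (C − P) = 8.70 − (5.4610) = 3.2390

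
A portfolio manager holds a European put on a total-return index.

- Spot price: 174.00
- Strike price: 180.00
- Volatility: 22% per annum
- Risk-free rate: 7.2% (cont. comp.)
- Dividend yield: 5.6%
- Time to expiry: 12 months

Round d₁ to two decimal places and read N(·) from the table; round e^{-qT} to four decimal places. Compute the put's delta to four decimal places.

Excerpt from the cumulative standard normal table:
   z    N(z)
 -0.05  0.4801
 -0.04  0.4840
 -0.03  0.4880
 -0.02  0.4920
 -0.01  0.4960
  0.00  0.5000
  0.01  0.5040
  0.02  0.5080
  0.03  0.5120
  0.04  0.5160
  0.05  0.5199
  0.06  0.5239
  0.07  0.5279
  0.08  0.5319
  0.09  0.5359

-0.4614

σ√T = 0.22 × 1.0000 = 0.2200
d₁ = [ln(174/180) + (0.072 − 0.056 + 0.22²/2)·1] / 0.2200 = [-0.0339 + 0.0402] / 0.2200 = 0.0286 which rounds to 0.03
N(d₁) = N(0.03) = 0.5120
Δ_put = exp(−qT)·(N(d₁) − 1) = 0.9455·(0.5120 − 1) = -0.4614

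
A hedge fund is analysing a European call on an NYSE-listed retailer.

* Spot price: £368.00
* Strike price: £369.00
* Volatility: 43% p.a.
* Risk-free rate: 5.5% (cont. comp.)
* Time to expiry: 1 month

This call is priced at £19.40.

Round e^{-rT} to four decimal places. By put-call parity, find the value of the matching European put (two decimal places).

£18.70

exp(−rT) = exp(−0.055·0.08333) = 0.9954
Put-call parity: C − P = S − K·e^(−rT) = 368 − 369·0.9954 = 368 − 367.3026 = 0.6974
P = C − (C − P) = 19.40 − (0.6974) = 18.7026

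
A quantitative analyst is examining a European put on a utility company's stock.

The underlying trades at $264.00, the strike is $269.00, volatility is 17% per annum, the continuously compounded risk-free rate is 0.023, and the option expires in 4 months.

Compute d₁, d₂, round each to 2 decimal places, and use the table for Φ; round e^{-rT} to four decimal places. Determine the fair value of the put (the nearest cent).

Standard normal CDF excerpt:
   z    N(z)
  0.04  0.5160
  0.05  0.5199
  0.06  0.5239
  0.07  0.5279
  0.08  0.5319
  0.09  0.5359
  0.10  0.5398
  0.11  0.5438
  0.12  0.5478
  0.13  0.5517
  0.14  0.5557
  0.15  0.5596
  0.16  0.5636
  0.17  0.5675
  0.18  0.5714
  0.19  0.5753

σ√T = 0.17·√0.3333 = 0.0981
d₁ = [ln(264/269) + (0.023 + 0.17²/2)·0.3333] / 0.0981 = [-0.0188 + 0.0125] / 0.0981 = -0.0640 which rounds to -0.06
d₂ = d₁ − σ√T = -0.0640 − 0.0981 = -0.1621 which rounds to -0.16
exp(−rT) = exp(−0.023·0.3333) = 0.9924
P = 269·0.9924·N(0.16) − 264·N(0.06) = 269·0.9924·0.5636 − 264·0.5239 = 150.4562 − 138.3096 = 12.1466

$12.15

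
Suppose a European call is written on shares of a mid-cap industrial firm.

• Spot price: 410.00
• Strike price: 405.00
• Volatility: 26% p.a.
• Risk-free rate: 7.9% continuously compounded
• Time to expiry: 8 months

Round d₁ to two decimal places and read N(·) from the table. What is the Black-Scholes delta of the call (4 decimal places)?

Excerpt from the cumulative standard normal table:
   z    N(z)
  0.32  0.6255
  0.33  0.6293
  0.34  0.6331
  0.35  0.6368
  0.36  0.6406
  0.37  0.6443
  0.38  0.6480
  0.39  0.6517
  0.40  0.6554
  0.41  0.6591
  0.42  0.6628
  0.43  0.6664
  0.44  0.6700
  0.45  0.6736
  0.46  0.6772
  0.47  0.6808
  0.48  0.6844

T = 0.6667;  σ√T = 0.2123
d₁ = [ln(410/405) + (0.079 + 0.26²/2)·0.6667] / 0.2123 = [0.0123 + 0.0752] / 0.2123 = 0.4120 ≈ 0.41
N(d₁) = N(0.41) = 0.6591
Δ_call = N(d₁) = 0.6591

0.6591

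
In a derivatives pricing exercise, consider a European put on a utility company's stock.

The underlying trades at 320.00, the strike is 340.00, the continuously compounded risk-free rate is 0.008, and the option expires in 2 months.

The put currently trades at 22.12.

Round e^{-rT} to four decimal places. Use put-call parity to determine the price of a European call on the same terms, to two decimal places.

2.56

e^(−rT) = e^(−0.008·0.1667) = 0.9987
Put-call parity: C − P = S − K·e^(−rT) = 320 − 340·0.9987 = 320 − 339.5580 = -19.5580
C = P + (C − P) = 22.12 + (-19.5580) = 2.5620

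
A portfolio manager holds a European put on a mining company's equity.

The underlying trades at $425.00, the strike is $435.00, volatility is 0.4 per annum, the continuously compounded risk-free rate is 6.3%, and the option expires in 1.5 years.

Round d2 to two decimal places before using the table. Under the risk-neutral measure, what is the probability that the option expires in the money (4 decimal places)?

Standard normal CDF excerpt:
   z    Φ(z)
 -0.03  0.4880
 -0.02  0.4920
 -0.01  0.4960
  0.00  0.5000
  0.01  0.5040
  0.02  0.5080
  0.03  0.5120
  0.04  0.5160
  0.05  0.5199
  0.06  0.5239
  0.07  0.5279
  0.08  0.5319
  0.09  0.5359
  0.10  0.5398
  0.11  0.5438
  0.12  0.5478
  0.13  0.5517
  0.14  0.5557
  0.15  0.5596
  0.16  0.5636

T = 1.5;  σ√T = 0.4899
ln(S/K) + (r + σ²/2)T = ln(425/435) + (0.063 + 0.4²/2)·1.5 = -0.0233 + 0.2145 = 0.1912
d₁ = 0.1912 / 0.4899 = 0.3904 ≈ 0.39
d₂ = d₁ − σ√T = 0.3904 − 0.4899 = -0.0995 ≈ -0.10
Pr(exercise) under Q = N(−d₂) = N(0.10) = 0.5398

0.5398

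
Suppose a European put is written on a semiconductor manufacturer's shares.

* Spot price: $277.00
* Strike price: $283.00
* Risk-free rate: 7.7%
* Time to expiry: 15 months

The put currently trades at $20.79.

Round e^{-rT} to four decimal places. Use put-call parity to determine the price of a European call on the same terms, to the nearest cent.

e^(−rT) = e^(−0.077·1.25) = 0.9082
Put-call parity: C − P = S − K·e^(−rT) = 277 − 283·0.9082 = 277 − 257.0206 = 19.9794
C = P + (C − P) = 20.79 + (19.9794) = 40.7694

$40.77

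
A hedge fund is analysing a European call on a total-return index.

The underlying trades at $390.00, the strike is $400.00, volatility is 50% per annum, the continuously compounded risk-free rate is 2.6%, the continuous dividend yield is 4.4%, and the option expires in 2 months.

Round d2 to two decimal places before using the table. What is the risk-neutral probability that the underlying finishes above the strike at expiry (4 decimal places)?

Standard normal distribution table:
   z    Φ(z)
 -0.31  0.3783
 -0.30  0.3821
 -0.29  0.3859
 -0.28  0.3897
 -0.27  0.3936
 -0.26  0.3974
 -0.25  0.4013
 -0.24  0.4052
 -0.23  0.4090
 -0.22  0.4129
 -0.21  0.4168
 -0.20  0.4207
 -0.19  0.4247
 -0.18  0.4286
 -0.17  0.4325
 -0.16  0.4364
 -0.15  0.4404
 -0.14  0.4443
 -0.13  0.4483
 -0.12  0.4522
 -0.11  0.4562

0.4052

σ√T = 0.5 × 0.4082 = 0.2041
d₁ = [ln(390/400) + (0.026 − 0.044 + 0.5²/2)·0.1667] / 0.2041 = [-0.0253 + 0.0178] / 0.2041 = -0.0367 → -0.04
d₂ = d₁ − σ√T = -0.0367 − 0.2041 = -0.2408 → -0.24
Risk-neutral Pr[S_T > K] = N(d₂) = N(-0.24) = 0.4052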